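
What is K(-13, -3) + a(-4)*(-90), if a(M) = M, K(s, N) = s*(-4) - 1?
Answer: 411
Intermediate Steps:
K(s, N) = -1 - 4*s (K(s, N) = -4*s - 1 = -1 - 4*s)
K(-13, -3) + a(-4)*(-90) = (-1 - 4*(-13)) - 4*(-90) = (-1 + 52) + 360 = 51 + 360 = 411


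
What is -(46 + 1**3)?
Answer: -47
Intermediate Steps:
-(46 + 1**3) = -(46 + 1) = -1*47 = -47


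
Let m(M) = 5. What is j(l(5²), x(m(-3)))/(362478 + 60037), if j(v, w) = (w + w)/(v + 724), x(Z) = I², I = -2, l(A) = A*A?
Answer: 8/569972735 ≈ 1.4036e-8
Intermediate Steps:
l(A) = A²
x(Z) = 4 (x(Z) = (-2)² = 4)
j(v, w) = 2*w/(724 + v) (j(v, w) = (2*w)/(724 + v) = 2*w/(724 + v))
j(l(5²), x(m(-3)))/(362478 + 60037) = (2*4/(724 + (5²)²))/(362478 + 60037) = (2*4/(724 + 25²))/422515 = (2*4/(724 + 625))*(1/422515) = (2*4/1349)*(1/422515) = (2*4*(1/1349))*(1/422515) = (8/1349)*(1/422515) = 8/569972735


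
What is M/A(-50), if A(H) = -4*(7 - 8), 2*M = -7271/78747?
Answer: -7271/629976 ≈ -0.011542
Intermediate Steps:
M = -7271/157494 (M = (-7271/78747)/2 = (-7271*1/78747)/2 = (½)*(-7271/78747) = -7271/157494 ≈ -0.046167)
A(H) = 4 (A(H) = -4*(-1) = 4)
M/A(-50) = -7271/157494/4 = -7271/157494*¼ = -7271/629976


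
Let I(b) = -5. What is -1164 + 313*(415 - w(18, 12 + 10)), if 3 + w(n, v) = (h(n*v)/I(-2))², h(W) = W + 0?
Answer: -45841658/25 ≈ -1.8337e+6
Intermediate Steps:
h(W) = W
w(n, v) = -3 + n²*v²/25 (w(n, v) = -3 + ((n*v)/(-5))² = -3 + ((n*v)*(-⅕))² = -3 + (-n*v/5)² = -3 + n²*v²/25)
-1164 + 313*(415 - w(18, 12 + 10)) = -1164 + 313*(415 - (-3 + (1/25)*18²*(12 + 10)²)) = -1164 + 313*(415 - (-3 + (1/25)*324*22²)) = -1164 + 313*(415 - (-3 + (1/25)*324*484)) = -1164 + 313*(415 - (-3 + 156816/25)) = -1164 + 313*(415 - 1*156741/25) = -1164 + 313*(415 - 156741/25) = -1164 + 313*(-146366/25) = -1164 - 45812558/25 = -45841658/25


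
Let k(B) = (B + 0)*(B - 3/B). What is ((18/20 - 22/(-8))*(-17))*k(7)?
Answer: -28543/10 ≈ -2854.3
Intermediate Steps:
k(B) = B*(B - 3/B)
((18/20 - 22/(-8))*(-17))*k(7) = ((18/20 - 22/(-8))*(-17))*(-3 + 7²) = ((18*(1/20) - 22*(-⅛))*(-17))*(-3 + 49) = ((9/10 + 11/4)*(-17))*46 = ((73/20)*(-17))*46 = -1241/20*46 = -28543/10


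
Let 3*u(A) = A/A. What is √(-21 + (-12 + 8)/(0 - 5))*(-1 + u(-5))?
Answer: -2*I*√505/15 ≈ -2.9963*I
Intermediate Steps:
u(A) = ⅓ (u(A) = (A/A)/3 = (⅓)*1 = ⅓)
√(-21 + (-12 + 8)/(0 - 5))*(-1 + u(-5)) = √(-21 + (-12 + 8)/(0 - 5))*(-1 + ⅓) = √(-21 - 4/(-5))*(-⅔) = √(-21 - 4*(-⅕))*(-⅔) = √(-21 + ⅘)*(-⅔) = √(-101/5)*(-⅔) = (I*√505/5)*(-⅔) = -2*I*√505/15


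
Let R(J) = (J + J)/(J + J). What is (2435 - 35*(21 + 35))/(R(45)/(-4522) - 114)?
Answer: -2147950/515509 ≈ -4.1667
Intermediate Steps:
R(J) = 1 (R(J) = (2*J)/((2*J)) = (2*J)*(1/(2*J)) = 1)
(2435 - 35*(21 + 35))/(R(45)/(-4522) - 114) = (2435 - 35*(21 + 35))/(1/(-4522) - 114) = (2435 - 35*56)/(1*(-1/4522) - 114) = (2435 - 1960)/(-1/4522 - 114) = 475/(-515509/4522) = 475*(-4522/515509) = -2147950/515509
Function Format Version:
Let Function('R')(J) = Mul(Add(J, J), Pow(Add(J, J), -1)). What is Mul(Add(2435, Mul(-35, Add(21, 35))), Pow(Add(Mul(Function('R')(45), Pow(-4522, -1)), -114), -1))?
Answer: Rational(-2147950, 515509) ≈ -4.1667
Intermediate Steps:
Function('R')(J) = 1 (Function('R')(J) = Mul(Mul(2, J), Pow(Mul(2, J), -1)) = Mul(Mul(2, J), Mul(Rational(1, 2), Pow(J, -1))) = 1)
Mul(Add(2435, Mul(-35, Add(21, 35))), Pow(Add(Mul(Function('R')(45), Pow(-4522, -1)), -114), -1)) = Mul(Add(2435, Mul(-35, Add(21, 35))), Pow(Add(Mul(1, Pow(-4522, -1)), -114), -1)) = Mul(Add(2435, Mul(-35, 56)), Pow(Add(Mul(1, Rational(-1, 4522)), -114), -1)) = Mul(Add(2435, -1960), Pow(Add(Rational(-1, 4522), -114), -1)) = Mul(475, Pow(Rational(-515509, 4522), -1)) = Mul(475, Rational(-4522, 515509)) = Rational(-2147950, 515509)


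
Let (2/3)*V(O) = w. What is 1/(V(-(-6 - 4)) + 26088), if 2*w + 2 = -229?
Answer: 4/103659 ≈ 3.8588e-5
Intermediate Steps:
w = -231/2 (w = -1 + (1/2)*(-229) = -1 - 229/2 = -231/2 ≈ -115.50)
V(O) = -693/4 (V(O) = (3/2)*(-231/2) = -693/4)
1/(V(-(-6 - 4)) + 26088) = 1/(-693/4 + 26088) = 1/(103659/4) = 4/103659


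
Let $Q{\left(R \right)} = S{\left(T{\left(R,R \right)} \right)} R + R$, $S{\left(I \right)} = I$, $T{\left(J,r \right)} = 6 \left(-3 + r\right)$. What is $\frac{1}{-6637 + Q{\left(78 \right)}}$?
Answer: $\frac{1}{28541} \approx 3.5037 \cdot 10^{-5}$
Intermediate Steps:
$T{\left(J,r \right)} = -18 + 6 r$
$Q{\left(R \right)} = R + R \left(-18 + 6 R\right)$ ($Q{\left(R \right)} = \left(-18 + 6 R\right) R + R = R \left(-18 + 6 R\right) + R = R + R \left(-18 + 6 R\right)$)
$\frac{1}{-6637 + Q{\left(78 \right)}} = \frac{1}{-6637 + 78 \left(-17 + 6 \cdot 78\right)} = \frac{1}{-6637 + 78 \left(-17 + 468\right)} = \frac{1}{-6637 + 78 \cdot 451} = \frac{1}{-6637 + 35178} = \frac{1}{28541}$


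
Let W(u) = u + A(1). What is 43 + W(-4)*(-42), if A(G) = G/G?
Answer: 169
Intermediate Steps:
A(G) = 1
W(u) = 1 + u (W(u) = u + 1 = 1 + u)
43 + W(-4)*(-42) = 43 + (1 - 4)*(-42) = 43 - 3*(-42) = 43 + 126 = 169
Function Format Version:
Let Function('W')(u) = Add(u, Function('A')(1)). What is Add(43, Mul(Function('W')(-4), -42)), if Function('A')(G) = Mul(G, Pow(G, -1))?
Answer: 169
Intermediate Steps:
Function('A')(G) = 1
Function('W')(u) = Add(1, u) (Function('W')(u) = Add(u, 1) = Add(1, u))
Add(43, Mul(Function('W')(-4), -42)) = Add(43, Mul(Add(1, -4), -42)) = Add(43, Mul(-3, -42)) = Add(43, 126) = 169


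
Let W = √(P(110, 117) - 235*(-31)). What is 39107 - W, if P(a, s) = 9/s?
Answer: 39107 - √1231178/13 ≈ 39022.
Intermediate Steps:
W = √1231178/13 (W = √(9/117 - 235*(-31)) = √(9*(1/117) + 7285) = √(1/13 + 7285) = √(94706/13) = √1231178/13 ≈ 85.353)
39107 - W = 39107 - √1231178/13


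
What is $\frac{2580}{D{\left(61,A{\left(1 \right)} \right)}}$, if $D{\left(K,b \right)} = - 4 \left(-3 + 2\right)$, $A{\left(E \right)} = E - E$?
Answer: $645$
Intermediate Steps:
$A{\left(E \right)} = 0$
$D{\left(K,b \right)} = 4$ ($D{\left(K,b \right)} = \left(-4\right) \left(-1\right) = 4$)
$\frac{2580}{D{\left(61,A{\left(1 \right)} \right)}} = \frac{2580}{4} = 2580 \cdot \frac{1}{4} = 645$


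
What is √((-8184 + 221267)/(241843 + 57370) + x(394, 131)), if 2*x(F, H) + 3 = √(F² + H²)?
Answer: √(-282141701498 + 179056838738*√172397)/598426 ≈ 14.381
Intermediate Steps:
x(F, H) = -3/2 + √(F² + H²)/2
√((-8184 + 221267)/(241843 + 57370) + x(394, 131)) = √((-8184 + 221267)/(241843 + 57370) + (-3/2 + √(394² + 131²)/2)) = √(213083/299213 + (-3/2 + √(155236 + 17161)/2)) = √(213083*(1/299213) + (-3/2 + √172397/2)) = √(213083/299213 + (-3/2 + √172397/2)) = √(-471473/598426 + √172397/2)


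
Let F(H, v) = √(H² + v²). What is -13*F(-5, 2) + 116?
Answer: 116 - 13*√29 ≈ 45.993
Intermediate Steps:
-13*F(-5, 2) + 116 = -13*√((-5)² + 2²) + 116 = -13*√(25 + 4) + 116 = -13*√29 + 116 = 116 - 13*√29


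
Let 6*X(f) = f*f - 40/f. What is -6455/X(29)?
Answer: -1123170/24349 ≈ -46.128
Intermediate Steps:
X(f) = -20/(3*f) + f²/6 (X(f) = (f*f - 40/f)/6 = (f² - 40/f)/6 = -20/(3*f) + f²/6)
-6455/X(29) = -6455*174/(-40 + 29³) = -6455*174/(-40 + 24389) = -6455/((⅙)*(1/29)*24349) = -6455/24349/174 = -6455*174/24349 = -1123170/24349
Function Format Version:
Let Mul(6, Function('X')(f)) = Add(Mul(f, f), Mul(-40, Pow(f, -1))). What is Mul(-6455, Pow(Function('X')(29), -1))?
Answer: Rational(-1123170, 24349) ≈ -46.128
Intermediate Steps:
Function('X')(f) = Add(Mul(Rational(-20, 3), Pow(f, -1)), Mul(Rational(1, 6), Pow(f, 2))) (Function('X')(f) = Mul(Rational(1, 6), Add(Mul(f, f), Mul(-40, Pow(f, -1)))) = Mul(Rational(1, 6), Add(Pow(f, 2), Mul(-40, Pow(f, -1)))) = Add(Mul(Rational(-20, 3), Pow(f, -1)), Mul(Rational(1, 6), Pow(f, 2))))
Mul(-6455, Pow(Function('X')(29), -1)) = Mul(-6455, Pow(Mul(Rational(1, 6), Pow(29, -1), Add(-40, Pow(29, 3))), -1)) = Mul(-6455, Pow(Mul(Rational(1, 6), Rational(1, 29), Add(-40, 24389)), -1)) = Mul(-6455, Pow(Mul(Rational(1, 6), Rational(1, 29), 24349), -1)) = Mul(-6455, Pow(Rational(24349, 174), -1)) = Mul(-6455, Rational(174, 24349)) = Rational(-1123170, 24349)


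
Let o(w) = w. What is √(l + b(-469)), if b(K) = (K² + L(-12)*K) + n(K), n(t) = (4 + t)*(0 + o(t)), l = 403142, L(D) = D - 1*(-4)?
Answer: 2*√211235 ≈ 919.21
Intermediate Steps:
L(D) = 4 + D (L(D) = D + 4 = 4 + D)
n(t) = t*(4 + t) (n(t) = (4 + t)*(0 + t) = (4 + t)*t = t*(4 + t))
b(K) = K² - 8*K + K*(4 + K) (b(K) = (K² + (4 - 12)*K) + K*(4 + K) = (K² - 8*K) + K*(4 + K) = K² - 8*K + K*(4 + K))
√(l + b(-469)) = √(403142 + 2*(-469)*(-2 - 469)) = √(403142 + 2*(-469)*(-471)) = √(403142 + 441798) = √844940 = 2*√211235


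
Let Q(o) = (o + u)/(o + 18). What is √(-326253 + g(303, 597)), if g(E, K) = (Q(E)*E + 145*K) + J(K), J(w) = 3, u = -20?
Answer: 4*I*√171318449/107 ≈ 489.3*I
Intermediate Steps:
Q(o) = (-20 + o)/(18 + o) (Q(o) = (o - 20)/(o + 18) = (-20 + o)/(18 + o))
g(E, K) = 3 + 145*K + E*(-20 + E)/(18 + E) (g(E, K) = (((-20 + E)/(18 + E))*E + 145*K) + 3 = (E*(-20 + E)/(18 + E) + 145*K) + 3 = (145*K + E*(-20 + E)/(18 + E)) + 3 = 3 + 145*K + E*(-20 + E)/(18 + E))
√(-326253 + g(303, 597)) = √(-326253 + (303*(-20 + 303) + (3 + 145*597)*(18 + 303))/(18 + 303)) = √(-326253 + (303*283 + (3 + 86565)*321)/321) = √(-326253 + (85749 + 86568*321)/321) = √(-326253 + (85749 + 27788328)/321) = √(-326253 + (1/321)*27874077) = √(-326253 + 9291359/107) = √(-25617712/107) = 4*I*√171318449/107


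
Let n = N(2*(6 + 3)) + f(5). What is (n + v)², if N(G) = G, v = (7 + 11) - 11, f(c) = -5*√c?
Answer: 750 - 250*√5 ≈ 190.98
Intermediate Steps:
v = 7 (v = 18 - 11 = 7)
n = 18 - 5*√5 (n = 2*(6 + 3) - 5*√5 = 2*9 - 5*√5 = 18 - 5*√5 ≈ 6.8197)
(n + v)² = ((18 - 5*√5) + 7)² = (25 - 5*√5)²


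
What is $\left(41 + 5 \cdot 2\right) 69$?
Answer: $3519$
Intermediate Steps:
$\left(41 + 5 \cdot 2\right) 69 = \left(41 + 10\right) 69 = 51 \cdot 69 = 3519$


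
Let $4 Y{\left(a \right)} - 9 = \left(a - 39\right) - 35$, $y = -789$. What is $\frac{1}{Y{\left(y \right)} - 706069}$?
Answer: $- \frac{2}{1412565} \approx -1.4159 \cdot 10^{-6}$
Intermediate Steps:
$Y{\left(a \right)} = - \frac{65}{4} + \frac{a}{4}$ ($Y{\left(a \right)} = \frac{9}{4} + \frac{\left(a - 39\right) - 35}{4} = \frac{9}{4} + \frac{\left(-39 + a\right) - 35}{4} = \frac{9}{4} + \frac{-74 + a}{4} = \frac{9}{4} + \left(- \frac{37}{2} + \frac{a}{4}\right) = - \frac{65}{4} + \frac{a}{4}$)
$\frac{1}{Y{\left(y \right)} - 706069} = \frac{1}{\left(- \frac{65}{4} + \frac{1}{4} \left(-789\right)\right) - 706069} = \frac{1}{\left(- \frac{65}{4} - \frac{789}{4}\right) - 706069} = \frac{1}{- \frac{427}{2} - 706069} = \frac{1}{- \frac{1412565}{2}} = - \frac{2}{1412565}$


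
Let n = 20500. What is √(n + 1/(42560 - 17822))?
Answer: √12545357226738/24738 ≈ 143.18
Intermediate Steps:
√(n + 1/(42560 - 17822)) = √(20500 + 1/(42560 - 17822)) = √(20500 + 1/24738) = √(507129001/24738) = √12545357226738/24738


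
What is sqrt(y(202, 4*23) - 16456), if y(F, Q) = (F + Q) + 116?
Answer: I*sqrt(16046) ≈ 126.67*I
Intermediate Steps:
y(F, Q) = 116 + F + Q
sqrt(y(202, 4*23) - 16456) = sqrt((116 + 202 + 4*23) - 16456) = sqrt((116 + 202 + 92) - 16456) = sqrt(410 - 16456) = sqrt(-16046) = I*sqrt(16046)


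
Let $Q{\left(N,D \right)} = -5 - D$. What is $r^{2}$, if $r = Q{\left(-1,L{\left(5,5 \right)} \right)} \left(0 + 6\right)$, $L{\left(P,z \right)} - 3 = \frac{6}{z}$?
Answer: $\frac{76176}{25} \approx 3047.0$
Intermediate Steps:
$L{\left(P,z \right)} = 3 + \frac{6}{z}$
$r = - \frac{276}{5}$ ($r = \left(-5 - \left(3 + \frac{6}{5}\right)\right) \left(0 + 6\right) = \left(-5 - \left(3 + 6 \cdot \frac{1}{5}\right)\right) 6 = \left(-5 - \left(3 + \frac{6}{5}\right)\right) 6 = \left(-5 - \frac{21}{5}\right) 6 = \left(- \frac{46}{5}\right) 6 = - \frac{276}{5} \approx -55.2$)
$r^{2} = \left(- \frac{276}{5}\right)^{2} = \frac{76176}{25}$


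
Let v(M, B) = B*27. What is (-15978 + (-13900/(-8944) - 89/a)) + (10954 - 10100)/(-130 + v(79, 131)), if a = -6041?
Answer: -735234244840839/46020652132 ≈ -15976.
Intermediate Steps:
v(M, B) = 27*B
(-15978 + (-13900/(-8944) - 89/a)) + (10954 - 10100)/(-130 + v(79, 131)) = (-15978 + (-13900/(-8944) - 89/(-6041))) + (10954 - 10100)/(-130 + 27*131) = (-15978 + (-13900*(-1/8944) - 89*(-1/6041))) + 854/(-130 + 3537) = (-15978 + (3475/2236 + 89/6041)) + 854/3407 = (-15978 + 21191479/13507676) + 854*(1/3407) = -215804455649/13507676 + 854/3407 = -735234244840839/46020652132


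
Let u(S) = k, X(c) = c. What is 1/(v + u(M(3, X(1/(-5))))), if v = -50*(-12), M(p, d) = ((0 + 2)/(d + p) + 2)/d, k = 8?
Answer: 1/608 ≈ 0.0016447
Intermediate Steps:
M(p, d) = (2 + 2/(d + p))/d (M(p, d) = (2/(d + p) + 2)/d = (2 + 2/(d + p))/d)
u(S) = 8
v = 600
1/(v + u(M(3, X(1/(-5))))) = 1/(600 + 8) = 1/608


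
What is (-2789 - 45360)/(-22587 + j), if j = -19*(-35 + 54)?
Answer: 48149/22948 ≈ 2.0982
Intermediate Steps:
j = -361 (j = -19*19 = -361)
(-2789 - 45360)/(-22587 + j) = (-2789 - 45360)/(-22587 - 361) = -48149/(-22948) = -48149*(-1/22948) = 48149/22948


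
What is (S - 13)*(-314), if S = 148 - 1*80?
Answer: -17270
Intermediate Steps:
S = 68 (S = 148 - 80 = 68)
(S - 13)*(-314) = (68 - 13)*(-314) = 55*(-314) = -17270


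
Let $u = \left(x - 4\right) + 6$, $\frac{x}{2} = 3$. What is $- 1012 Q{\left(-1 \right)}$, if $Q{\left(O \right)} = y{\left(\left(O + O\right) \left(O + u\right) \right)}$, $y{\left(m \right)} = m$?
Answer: $14168$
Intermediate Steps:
$x = 6$ ($x = 2 \cdot 3 = 6$)
$u = 8$ ($u = \left(6 - 4\right) + 6 = 2 + 6 = 8$)
$Q{\left(O \right)} = 2 O \left(8 + O\right)$ ($Q{\left(O \right)} = \left(O + O\right) \left(O + 8\right) = 2 O \left(8 + O\right)$)
$- 1012 Q{\left(-1 \right)} = - 1012 \cdot 2 \left(-1\right) \left(8 - 1\right) = - 1012 \cdot 2 \left(-1\right) 7 = \left(-1012\right) \left(-14\right) = 14168$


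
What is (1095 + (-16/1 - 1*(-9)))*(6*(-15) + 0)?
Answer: -97920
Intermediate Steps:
(1095 + (-16/1 - 1*(-9)))*(6*(-15) + 0) = (1095 + (-16*1 + 9))*(-90 + 0) = (1095 + (-16 + 9))*(-90) = (1095 - 7)*(-90) = 1088*(-90) = -97920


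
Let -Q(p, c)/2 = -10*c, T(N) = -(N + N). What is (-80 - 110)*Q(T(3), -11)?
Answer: 41800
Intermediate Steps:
T(N) = -2*N
Q(p, c) = 20*c (Q(p, c) = -(-20)*c = 20*c)
(-80 - 110)*Q(T(3), -11) = (-80 - 110)*(20*(-11)) = -190*(-220) = 41800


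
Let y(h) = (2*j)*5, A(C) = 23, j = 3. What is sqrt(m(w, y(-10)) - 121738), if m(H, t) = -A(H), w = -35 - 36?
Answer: 3*I*sqrt(13529) ≈ 348.94*I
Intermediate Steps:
w = -71
y(h) = 30 (y(h) = (2*3)*5 = 6*5 = 30)
m(H, t) = -23 (m(H, t) = -1*23 = -23)
sqrt(m(w, y(-10)) - 121738) = sqrt(-23 - 121738) = sqrt(-121761) = 3*I*sqrt(13529)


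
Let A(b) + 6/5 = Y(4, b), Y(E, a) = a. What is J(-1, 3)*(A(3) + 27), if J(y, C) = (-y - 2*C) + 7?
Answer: 288/5 ≈ 57.600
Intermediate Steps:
A(b) = -6/5 + b
J(y, C) = 7 - y - 2*C
J(-1, 3)*(A(3) + 27) = (7 - 1*(-1) - 2*3)*((-6/5 + 3) + 27) = (7 + 1 - 6)*(9/5 + 27) = 2*(144/5) = 288/5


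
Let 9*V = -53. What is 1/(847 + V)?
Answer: 9/7570 ≈ 0.0011889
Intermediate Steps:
V = -53/9 (V = (⅑)*(-53) = -53/9 ≈ -5.8889)
1/(847 + V) = 1/(847 - 53/9) = 1/(7570/9) = 9/7570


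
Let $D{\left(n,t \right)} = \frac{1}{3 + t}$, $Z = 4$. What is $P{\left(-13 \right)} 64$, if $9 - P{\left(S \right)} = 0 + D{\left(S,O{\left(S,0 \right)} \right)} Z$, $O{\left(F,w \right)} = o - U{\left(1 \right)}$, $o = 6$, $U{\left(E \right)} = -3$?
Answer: $\frac{1664}{3} \approx 554.67$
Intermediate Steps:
$O{\left(F,w \right)} = 9$ ($O{\left(F,w \right)} = 6 - -3 = 6 + 3 = 9$)
$P{\left(S \right)} = \frac{26}{3}$ ($P{\left(S \right)} = 9 - \left(0 + \frac{1}{3 + 9} \cdot 4\right) = 9 - \left(0 + \frac{1}{12} \cdot 4\right) = 9 - \left(0 + \frac{1}{3}\right) = 9 - \frac{1}{3} = \frac{26}{3}$)
$P{\left(-13 \right)} 64 = \frac{26}{3} \cdot 64 = \frac{1664}{3}$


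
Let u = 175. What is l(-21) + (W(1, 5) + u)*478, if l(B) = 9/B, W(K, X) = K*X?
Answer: 602277/7 ≈ 86040.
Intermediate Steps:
l(-21) + (W(1, 5) + u)*478 = 9/(-21) + (1*5 + 175)*478 = 9*(-1/21) + (5 + 175)*478 = -3/7 + 180*478 = -3/7 + 86040 = 602277/7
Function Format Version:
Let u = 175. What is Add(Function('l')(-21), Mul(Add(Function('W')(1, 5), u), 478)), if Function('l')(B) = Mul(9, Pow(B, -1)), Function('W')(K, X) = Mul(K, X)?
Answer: Rational(602277, 7) ≈ 86040.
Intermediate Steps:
Add(Function('l')(-21), Mul(Add(Function('W')(1, 5), u), 478)) = Add(Mul(9, Pow(-21, -1)), Mul(Add(Mul(1, 5), 175), 478)) = Add(Mul(9, Rational(-1, 21)), Mul(Add(5, 175), 478)) = Add(Rational(-3, 7), Mul(180, 478)) = Add(Rational(-3, 7), 86040) = Rational(602277, 7)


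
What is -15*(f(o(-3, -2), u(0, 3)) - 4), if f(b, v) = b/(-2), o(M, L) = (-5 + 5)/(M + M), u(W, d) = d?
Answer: 60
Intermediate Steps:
o(M, L) = 0 (o(M, L) = 0/((2*M)) = 0*(1/(2*M)) = 0)
f(b, v) = -b/2 (f(b, v) = b*(-½) = -b/2)
-15*(f(o(-3, -2), u(0, 3)) - 4) = -15*(-½*0 - 4) = -15*(0 - 4) = -15*(-4) = 60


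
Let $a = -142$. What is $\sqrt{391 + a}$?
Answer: $\sqrt{249} \approx 15.78$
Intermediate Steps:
$\sqrt{391 + a} = \sqrt{391 - 142} = \sqrt{249}$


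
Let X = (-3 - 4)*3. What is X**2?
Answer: 441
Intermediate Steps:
X = -21 (X = -7*3 = -21)
X**2 = (-21)**2 = 441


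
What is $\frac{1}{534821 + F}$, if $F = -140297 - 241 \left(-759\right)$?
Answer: $\frac{1}{577443} \approx 1.7318 \cdot 10^{-6}$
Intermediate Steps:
$F = 42622$ ($F = -140297 - -182919 = -140297 + 182919 = 42622$)
$\frac{1}{534821 + F} = \frac{1}{534821 + 42622} = \frac{1}{577443}$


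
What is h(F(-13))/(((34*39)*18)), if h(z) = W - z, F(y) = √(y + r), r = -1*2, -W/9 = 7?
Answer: -7/2652 - I*√15/23868 ≈ -0.0026395 - 0.00016227*I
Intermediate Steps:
W = -63 (W = -9*7 = -63)
r = -2
F(y) = √(-2 + y) (F(y) = √(y - 2) = √(-2 + y))
h(z) = -63 - z
h(F(-13))/(((34*39)*18)) = (-63 - √(-2 - 13))/(((34*39)*18)) = (-63 - √(-15))/((1326*18)) = (-63 - I*√15)/23868 = (-63 - I*√15)*(1/23868) = -7/2652 - I*√15/23868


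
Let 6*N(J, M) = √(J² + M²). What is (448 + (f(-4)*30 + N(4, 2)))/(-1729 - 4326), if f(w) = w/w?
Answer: -478/6055 - √5/18165 ≈ -0.079066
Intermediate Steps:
N(J, M) = √(J² + M²)/6
f(w) = 1
(448 + (f(-4)*30 + N(4, 2)))/(-1729 - 4326) = (448 + (1*30 + √(4² + 2²)/6))/(-1729 - 4326) = (448 + (30 + √(16 + 4)/6))/(-6055) = (448 + (30 + √20/6))*(-1/6055) = (448 + (30 + (2*√5)/6))*(-1/6055) = (448 + (30 + √5/3))*(-1/6055) = (478 + √5/3)*(-1/6055) = -478/6055 - √5/18165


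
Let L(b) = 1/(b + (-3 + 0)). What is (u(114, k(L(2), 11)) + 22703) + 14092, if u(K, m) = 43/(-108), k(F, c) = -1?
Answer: 3973817/108 ≈ 36795.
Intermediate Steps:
L(b) = 1/(-3 + b) (L(b) = 1/(b - 3) = 1/(-3 + b))
u(K, m) = -43/108 (u(K, m) = 43*(-1/108) = -43/108)
(u(114, k(L(2), 11)) + 22703) + 14092 = (-43/108 + 22703) + 14092 = 2451881/108 + 14092 = 3973817/108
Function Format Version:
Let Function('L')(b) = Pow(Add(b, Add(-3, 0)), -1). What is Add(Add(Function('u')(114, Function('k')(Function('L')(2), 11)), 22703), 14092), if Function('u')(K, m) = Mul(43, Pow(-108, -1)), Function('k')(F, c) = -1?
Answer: Rational(3973817, 108) ≈ 36795.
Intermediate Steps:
Function('L')(b) = Pow(Add(-3, b), -1) (Function('L')(b) = Pow(Add(b, -3), -1) = Pow(Add(-3, b), -1))
Function('u')(K, m) = Rational(-43, 108) (Function('u')(K, m) = Mul(43, Rational(-1, 108)) = Rational(-43, 108))
Add(Add(Function('u')(114, Function('k')(Function('L')(2), 11)), 22703), 14092) = Add(Add(Rational(-43, 108), 22703), 14092) = Add(Rational(2451881, 108), 14092) = Rational(3973817, 108)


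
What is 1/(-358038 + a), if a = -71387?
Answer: -1/429425 ≈ -2.3287e-6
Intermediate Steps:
1/(-358038 + a) = 1/(-358038 - 71387) = 1/(-429425) = -1/429425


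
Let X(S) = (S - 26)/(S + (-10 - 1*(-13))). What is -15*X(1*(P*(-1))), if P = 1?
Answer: 405/2 ≈ 202.50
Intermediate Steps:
X(S) = (-26 + S)/(3 + S) (X(S) = (-26 + S)/(S + (-10 + 13)) = (-26 + S)/(S + 3) = (-26 + S)/(3 + S))
-15*X(1*(P*(-1))) = -15*(-26 + 1*(1*(-1)))/(3 + 1*(1*(-1))) = -15*(-26 + 1*(-1))/(3 + 1*(-1)) = -15*(-26 - 1)/(3 - 1) = -15*(-27)/2 = -15*(-27/2) = 405/2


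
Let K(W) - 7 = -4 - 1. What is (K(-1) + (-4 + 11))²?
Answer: 81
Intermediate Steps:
K(W) = 2 (K(W) = 7 + (-4 - 1) = 7 - 5 = 2)
(K(-1) + (-4 + 11))² = (2 + (-4 + 11))² = (2 + 7)² = 9² = 81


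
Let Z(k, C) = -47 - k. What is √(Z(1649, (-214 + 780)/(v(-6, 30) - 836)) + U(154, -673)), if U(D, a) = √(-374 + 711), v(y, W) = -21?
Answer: √(-1696 + √337) ≈ 40.959*I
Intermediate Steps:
U(D, a) = √337
√(Z(1649, (-214 + 780)/(v(-6, 30) - 836)) + U(154, -673)) = √((-47 - 1*1649) + √337) = √((-47 - 1649) + √337) = √(-1696 + √337)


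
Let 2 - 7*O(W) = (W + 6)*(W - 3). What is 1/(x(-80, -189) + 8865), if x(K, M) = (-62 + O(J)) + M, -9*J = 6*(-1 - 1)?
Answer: 63/542810 ≈ 0.00011606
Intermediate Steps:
J = 4/3 (J = -2*(-1 - 1)/3 = -2*(-2)/3 = -⅑*(-12) = 4/3 ≈ 1.3333)
O(W) = 2/7 - (-3 + W)*(6 + W)/7 (O(W) = 2/7 - (W + 6)*(W - 3)/7 = 2/7 - (6 + W)*(-3 + W)/7 = 2/7 - (-3 + W)*(6 + W)/7)
x(K, M) = -3778/63 + M (x(K, M) = (-62 + (20/7 - 3/7*4/3 - (4/3)²/7)) + M = (-62 + (20/7 - 4/7 - ⅐*16/9)) + M = (-62 + (20/7 - 4/7 - 16/63)) + M = (-62 + 128/63) + M = -3778/63 + M)
1/(x(-80, -189) + 8865) = 1/((-3778/63 - 189) + 8865) = 1/(-15685/63 + 8865) = 1/(542810/63) = 63/542810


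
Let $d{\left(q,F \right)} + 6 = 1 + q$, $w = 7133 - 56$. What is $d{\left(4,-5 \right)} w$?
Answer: $-7077$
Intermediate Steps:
$w = 7077$ ($w = 7133 - 56 = 7077$)
$d{\left(q,F \right)} = -5 + q$ ($d{\left(q,F \right)} = -6 + \left(1 + q\right) = -5 + q$)
$d{\left(4,-5 \right)} w = \left(-5 + 4\right) 7077 = \left(-1\right) 7077 = -7077$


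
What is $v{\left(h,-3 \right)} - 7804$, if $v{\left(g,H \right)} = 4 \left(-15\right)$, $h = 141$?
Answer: $-7864$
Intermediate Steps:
$v{\left(g,H \right)} = -60$
$v{\left(h,-3 \right)} - 7804 = -60 - 7804 = -7864$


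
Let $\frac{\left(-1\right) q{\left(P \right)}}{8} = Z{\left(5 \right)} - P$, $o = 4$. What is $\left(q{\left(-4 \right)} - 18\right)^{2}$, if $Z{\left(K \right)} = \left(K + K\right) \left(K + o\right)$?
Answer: $592900$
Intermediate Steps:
$Z{\left(K \right)} = 2 K \left(4 + K\right)$ ($Z{\left(K \right)} = \left(K + K\right) \left(K + 4\right) = 2 K \left(4 + K\right)$)
$q{\left(P \right)} = -720 + 8 P$ ($q{\left(P \right)} = - 8 \left(2 \cdot 5 \left(4 + 5\right) - P\right) = - 8 \left(2 \cdot 5 \cdot 9 - P\right) = - 8 \left(90 - P\right) = -720 + 8 P$)
$\left(q{\left(-4 \right)} - 18\right)^{2} = \left(\left(-720 + 8 \left(-4\right)\right) - 18\right)^{2} = \left(\left(-720 - 32\right) - 18\right)^{2} = \left(-752 - 18\right)^{2} = \left(-770\right)^{2} = 592900$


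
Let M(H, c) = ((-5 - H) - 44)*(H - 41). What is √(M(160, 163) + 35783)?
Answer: 4*√682 ≈ 104.46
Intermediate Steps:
M(H, c) = (-49 - H)*(-41 + H)
√(M(160, 163) + 35783) = √((2009 - 1*160² - 8*160) + 35783) = √((2009 - 1*25600 - 1280) + 35783) = √((2009 - 25600 - 1280) + 35783) = √(-24871 + 35783) = √10912 = 4*√682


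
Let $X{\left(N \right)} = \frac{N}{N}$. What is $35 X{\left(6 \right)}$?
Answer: $35$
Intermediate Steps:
$X{\left(N \right)} = 1$
$35 X{\left(6 \right)} = 35 \cdot 1 = 35$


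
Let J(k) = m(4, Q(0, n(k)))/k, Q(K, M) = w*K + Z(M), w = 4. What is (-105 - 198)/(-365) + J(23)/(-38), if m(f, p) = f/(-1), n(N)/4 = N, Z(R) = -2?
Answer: 133141/159505 ≈ 0.83471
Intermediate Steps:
n(N) = 4*N
Q(K, M) = -2 + 4*K (Q(K, M) = 4*K - 2 = -2 + 4*K)
m(f, p) = -f (m(f, p) = f*(-1) = -f)
J(k) = -4/k (J(k) = (-1*4)/k = -4/k)
(-105 - 198)/(-365) + J(23)/(-38) = (-105 - 198)/(-365) - 4/23/(-38) = -303*(-1/365) - 4*1/23*(-1/38) = 303/365 - 4/23*(-1/38) = 303/365 + 2/437 = 133141/159505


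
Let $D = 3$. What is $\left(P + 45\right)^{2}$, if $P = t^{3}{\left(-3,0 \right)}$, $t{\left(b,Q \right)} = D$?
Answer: $5184$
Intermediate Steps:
$t{\left(b,Q \right)} = 3$
$P = 27$ ($P = 3^{3} = 27$)
$\left(P + 45\right)^{2} = \left(27 + 45\right)^{2} = 72^{2} = 5184$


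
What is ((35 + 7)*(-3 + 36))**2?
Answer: 1920996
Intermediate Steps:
((35 + 7)*(-3 + 36))**2 = (42*33)**2 = 1386**2 = 1920996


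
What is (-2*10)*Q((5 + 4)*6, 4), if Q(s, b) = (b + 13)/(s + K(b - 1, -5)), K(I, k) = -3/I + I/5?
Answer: -425/67 ≈ -6.3433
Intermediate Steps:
K(I, k) = -3/I + I/5 (K(I, k) = -3/I + I*(⅕) = -3/I + I/5)
Q(s, b) = (13 + b)/(-⅕ + s - 3/(-1 + b) + b/5) (Q(s, b) = (b + 13)/(s + (-3/(b - 1) + (b - 1)/5)) = (13 + b)/(s + (-3/(-1 + b) + (-1 + b)/5)) = (13 + b)/(s + (-3/(-1 + b) + (-⅕ + b/5))) = (13 + b)/(s + (-⅕ - 3/(-1 + b) + b/5)) = (13 + b)/(-⅕ + s - 3/(-1 + b) + b/5))
(-2*10)*Q((5 + 4)*6, 4) = (-2*10)*(5*(-1 + 4)*(13 + 4)/(-15 + (-1 + 4)² + 5*((5 + 4)*6)*(-1 + 4))) = -100*3*17/(-15 + 3² + 5*(9*6)*3) = -100*3*17/(-15 + 9 + 5*54*3) = -100*3*17/(-15 + 9 + 810) = -100*3*17/804 = -20*85/268 = -425/67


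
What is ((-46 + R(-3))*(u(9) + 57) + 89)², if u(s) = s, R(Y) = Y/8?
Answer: 141300769/16 ≈ 8.8313e+6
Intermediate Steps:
R(Y) = Y/8 (R(Y) = Y*(⅛) = Y/8)
((-46 + R(-3))*(u(9) + 57) + 89)² = ((-46 + (⅛)*(-3))*(9 + 57) + 89)² = ((-46 - 3/8)*66 + 89)² = (-371/8*66 + 89)² = (-12243/4 + 89)² = (-11887/4)² = 141300769/16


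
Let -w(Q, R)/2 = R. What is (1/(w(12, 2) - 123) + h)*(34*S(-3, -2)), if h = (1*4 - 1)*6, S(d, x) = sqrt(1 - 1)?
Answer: 0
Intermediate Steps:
w(Q, R) = -2*R
S(d, x) = 0 (S(d, x) = sqrt(0) = 0)
h = 18 (h = (4 - 1)*6 = 3*6 = 18)
(1/(w(12, 2) - 123) + h)*(34*S(-3, -2)) = (1/(-2*2 - 123) + 18)*(34*0) = (1/(-4 - 123) + 18)*0 = (1/(-127) + 18)*0 = (-1/127 + 18)*0 = (2285/127)*0 = 0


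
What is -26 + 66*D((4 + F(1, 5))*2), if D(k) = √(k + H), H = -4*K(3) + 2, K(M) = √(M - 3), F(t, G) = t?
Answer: -26 + 132*√3 ≈ 202.63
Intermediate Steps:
K(M) = √(-3 + M)
H = 2 (H = -4*√(-3 + 3) + 2 = -4*√0 + 2 = -4*0 + 2 = 0 + 2 = 2)
D(k) = √(2 + k) (D(k) = √(k + 2) = √(2 + k))
-26 + 66*D((4 + F(1, 5))*2) = -26 + 66*√(2 + (4 + 1)*2) = -26 + 66*√(2 + 5*2) = -26 + 66*√(2 + 10) = -26 + 66*√12 = -26 + 66*(2*√3) = -26 + 132*√3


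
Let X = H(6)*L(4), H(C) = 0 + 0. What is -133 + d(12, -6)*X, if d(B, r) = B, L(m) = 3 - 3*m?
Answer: -133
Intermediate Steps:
H(C) = 0
X = 0 (X = 0*(3 - 3*4) = 0*(3 - 12) = 0*(-9) = 0)
-133 + d(12, -6)*X = -133 + 12*0 = -133 + 0 = -133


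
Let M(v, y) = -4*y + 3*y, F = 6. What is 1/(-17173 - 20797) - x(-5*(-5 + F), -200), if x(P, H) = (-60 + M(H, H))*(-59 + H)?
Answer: 1376792199/37970 ≈ 36260.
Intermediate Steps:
M(v, y) = -y
x(P, H) = (-60 - H)*(-59 + H)
1/(-17173 - 20797) - x(-5*(-5 + F), -200) = 1/(-17173 - 20797) - (3540 - 1*(-200) - 1*(-200)²) = 1/(-37970) - (3540 + 200 - 1*40000) = -1/37970 - (3540 + 200 - 40000) = -1/37970 - 1*(-36260) = -1/37970 + 36260 = 1376792199/37970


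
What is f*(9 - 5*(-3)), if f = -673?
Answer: -16152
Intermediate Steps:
f*(9 - 5*(-3)) = -673*(9 - 5*(-3)) = -673*(9 + 15) = -673*24 = -16152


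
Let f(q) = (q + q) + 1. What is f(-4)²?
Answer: 49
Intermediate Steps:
f(q) = 1 + 2*q (f(q) = 2*q + 1 = 1 + 2*q)
f(-4)² = (1 + 2*(-4))² = (1 - 8)² = (-7)² = 49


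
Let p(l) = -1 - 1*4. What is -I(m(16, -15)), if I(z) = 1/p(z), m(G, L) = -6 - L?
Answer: ⅕ ≈ 0.20000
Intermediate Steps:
p(l) = -5 (p(l) = -1 - 4 = -5)
I(z) = -⅕ (I(z) = 1/(-5) = -⅕)
-I(m(16, -15)) = -1*(-⅕) = ⅕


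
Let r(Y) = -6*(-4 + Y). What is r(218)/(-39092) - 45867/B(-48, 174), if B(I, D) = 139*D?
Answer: -5063155/2716894 ≈ -1.8636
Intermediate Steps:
r(Y) = 24 - 6*Y
r(218)/(-39092) - 45867/B(-48, 174) = (24 - 6*218)/(-39092) - 45867/(139*174) = (24 - 1308)*(-1/39092) - 45867/24186 = -1284*(-1/39092) - 45867*1/24186 = 321/9773 - 15289/8062 = -5063155/2716894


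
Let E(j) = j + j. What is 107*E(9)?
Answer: 1926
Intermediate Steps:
E(j) = 2*j
107*E(9) = 107*(2*9) = 107*18 = 1926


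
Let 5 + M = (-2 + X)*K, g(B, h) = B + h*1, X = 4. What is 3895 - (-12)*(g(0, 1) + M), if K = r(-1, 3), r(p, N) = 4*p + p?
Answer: 3727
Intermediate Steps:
r(p, N) = 5*p
K = -5 (K = 5*(-1) = -5)
g(B, h) = B + h
M = -15 (M = -5 + (-2 + 4)*(-5) = -5 + 2*(-5) = -5 - 10 = -15)
3895 - (-12)*(g(0, 1) + M) = 3895 - (-12)*((0 + 1) - 15) = 3895 - (-12)*(1 - 15) = 3895 - (-12)*(-14) = 3895 - 1*168 = 3895 - 168 = 3727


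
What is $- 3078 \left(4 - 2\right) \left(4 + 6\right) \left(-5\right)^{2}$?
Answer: $-1539000$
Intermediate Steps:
$- 3078 \left(4 - 2\right) \left(4 + 6\right) \left(-5\right)^{2} = - 3078 \cdot 2 \cdot 10 \cdot 25 = - 3078 \cdot 2 \cdot 250 = \left(-3078\right) 500 = -1539000$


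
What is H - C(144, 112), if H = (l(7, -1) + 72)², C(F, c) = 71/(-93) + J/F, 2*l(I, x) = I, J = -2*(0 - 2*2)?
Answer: 6362269/1116 ≈ 5701.0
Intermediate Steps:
J = 8 (J = -2*(0 - 4) = -2*(-4) = 8)
l(I, x) = I/2
C(F, c) = -71/93 + 8/F (C(F, c) = 71/(-93) + 8/F = 71*(-1/93) + 8/F = -71/93 + 8/F)
H = 22801/4 (H = ((½)*7 + 72)² = (7/2 + 72)² = (151/2)² = 22801/4 ≈ 5700.3)
H - C(144, 112) = 22801/4 - (-71/93 + 8/144) = 22801/4 - (-71/93 + 8*(1/144)) = 22801/4 - (-71/93 + 1/18) = 22801/4 - 1*(-395/558) = 22801/4 + 395/558 = 6362269/1116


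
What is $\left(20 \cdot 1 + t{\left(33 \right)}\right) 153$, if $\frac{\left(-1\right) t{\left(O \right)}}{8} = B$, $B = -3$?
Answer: $6732$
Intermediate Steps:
$t{\left(O \right)} = 24$ ($t{\left(O \right)} = \left(-8\right) \left(-3\right) = 24$)
$\left(20 \cdot 1 + t{\left(33 \right)}\right) 153 = \left(20 \cdot 1 + 24\right) 153 = \left(20 + 24\right) 153 = 44 \cdot 153 = 6732$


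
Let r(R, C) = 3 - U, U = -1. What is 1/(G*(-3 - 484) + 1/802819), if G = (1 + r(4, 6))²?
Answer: -802819/9774321324 ≈ -8.2136e-5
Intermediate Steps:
r(R, C) = 4 (r(R, C) = 3 - 1*(-1) = 3 + 1 = 4)
G = 25 (G = (1 + 4)² = 5² = 25)
1/(G*(-3 - 484) + 1/802819) = 1/(25*(-3 - 484) + 1/802819) = 1/(25*(-487) + 1/802819) = 1/(-12175 + 1/802819) = 1/(-9774321324/802819) = -802819/9774321324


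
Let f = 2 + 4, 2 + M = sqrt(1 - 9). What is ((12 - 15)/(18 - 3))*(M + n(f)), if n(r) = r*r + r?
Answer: -8 - 2*I*sqrt(2)/5 ≈ -8.0 - 0.56569*I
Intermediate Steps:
M = -2 + 2*I*sqrt(2) (M = -2 + sqrt(1 - 9) = -2 + sqrt(-8) = -2 + 2*I*sqrt(2) ≈ -2.0 + 2.8284*I)
f = 6
n(r) = r + r**2 (n(r) = r**2 + r = r + r**2)
((12 - 15)/(18 - 3))*(M + n(f)) = ((12 - 15)/(18 - 3))*((-2 + 2*I*sqrt(2)) + 6*(1 + 6)) = (-3/15)*((-2 + 2*I*sqrt(2)) + 6*7) = (-3*1/15)*((-2 + 2*I*sqrt(2)) + 42) = -(40 + 2*I*sqrt(2))/5 = -8 - 2*I*sqrt(2)/5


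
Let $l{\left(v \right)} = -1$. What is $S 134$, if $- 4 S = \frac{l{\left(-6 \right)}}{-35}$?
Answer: $- \frac{67}{70} \approx -0.95714$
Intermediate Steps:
$S = - \frac{1}{140}$ ($S = - \frac{\left(-1\right) \frac{1}{-35}}{4} = - \frac{\left(-1\right) \left(- \frac{1}{35}\right)}{4} = \left(- \frac{1}{4}\right) \frac{1}{35} = - \frac{1}{140} \approx -0.0071429$)
$S 134 = \left(- \frac{1}{140}\right) 134 = - \frac{67}{70}$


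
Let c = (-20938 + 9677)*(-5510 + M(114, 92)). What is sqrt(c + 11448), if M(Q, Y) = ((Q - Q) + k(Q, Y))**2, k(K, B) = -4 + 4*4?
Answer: sqrt(60437974) ≈ 7774.2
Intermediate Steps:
k(K, B) = 12 (k(K, B) = -4 + 16 = 12)
M(Q, Y) = 144 (M(Q, Y) = ((Q - Q) + 12)**2 = (0 + 12)**2 = 12**2 = 144)
c = 60426526 (c = (-20938 + 9677)*(-5510 + 144) = -11261*(-5366) = 60426526)
sqrt(c + 11448) = sqrt(60426526 + 11448) = sqrt(60437974)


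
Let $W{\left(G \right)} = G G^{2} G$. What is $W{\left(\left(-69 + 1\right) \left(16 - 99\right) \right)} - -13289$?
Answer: $1014724205642985$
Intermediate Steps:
$W{\left(G \right)} = G^{4}$ ($W{\left(G \right)} = G^{3} G = G^{4}$)
$W{\left(\left(-69 + 1\right) \left(16 - 99\right) \right)} - -13289 = \left(\left(-69 + 1\right) \left(16 - 99\right)\right)^{4} - -13289 = \left(\left(-68\right) \left(-83\right)\right)^{4} + 13289 = 5644^{4} + 13289 = 1014724205629696 + 13289 = 1014724205642985$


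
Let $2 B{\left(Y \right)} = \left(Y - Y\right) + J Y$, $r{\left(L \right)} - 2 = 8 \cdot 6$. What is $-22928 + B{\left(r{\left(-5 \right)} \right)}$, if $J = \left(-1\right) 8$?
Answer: $-23128$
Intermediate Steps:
$J = -8$
$r{\left(L \right)} = 50$ ($r{\left(L \right)} = 2 + 8 \cdot 6 = 2 + 48 = 50$)
$B{\left(Y \right)} = - 4 Y$ ($B{\left(Y \right)} = \frac{\left(Y - Y\right) - 8 Y}{2} = \frac{0 - 8 Y}{2} = \frac{\left(-8\right) Y}{2} = - 4 Y$)
$-22928 + B{\left(r{\left(-5 \right)} \right)} = -22928 - 200 = -23128$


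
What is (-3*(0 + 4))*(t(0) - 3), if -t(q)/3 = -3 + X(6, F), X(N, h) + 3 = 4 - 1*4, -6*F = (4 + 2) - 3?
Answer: -180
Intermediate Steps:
F = -1/2 (F = -((4 + 2) - 3)/6 = -(6 - 3)/6 = -1/6*3 = -1/2 ≈ -0.50000)
X(N, h) = -3 (X(N, h) = -3 + (4 - 1*4) = -3 + (4 - 4) = -3 + 0 = -3)
t(q) = 18 (t(q) = -3*(-3 - 3) = -3*(-6) = 18)
(-3*(0 + 4))*(t(0) - 3) = (-3*(0 + 4))*(18 - 3) = -3*4*15 = -12*15 = -180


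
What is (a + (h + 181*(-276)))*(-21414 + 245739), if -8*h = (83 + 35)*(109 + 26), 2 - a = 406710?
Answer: -411551355825/4 ≈ -1.0289e+11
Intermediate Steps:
a = -406708 (a = 2 - 1*406710 = 2 - 406710 = -406708)
h = -7965/4 (h = -(83 + 35)*(109 + 26)/8 = -59*135/4 = -1/8*15930 = -7965/4 ≈ -1991.3)
(a + (h + 181*(-276)))*(-21414 + 245739) = (-406708 + (-7965/4 + 181*(-276)))*(-21414 + 245739) = (-406708 + (-7965/4 - 49956))*224325 = (-406708 - 207789/4)*224325 = -1834621/4*224325 = -411551355825/4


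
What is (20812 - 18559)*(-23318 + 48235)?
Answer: 56138001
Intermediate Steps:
(20812 - 18559)*(-23318 + 48235) = 2253*24917 = 56138001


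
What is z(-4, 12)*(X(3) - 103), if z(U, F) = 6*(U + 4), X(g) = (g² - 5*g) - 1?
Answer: 0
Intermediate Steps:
X(g) = -1 + g² - 5*g
z(U, F) = 24 + 6*U (z(U, F) = 6*(4 + U) = 24 + 6*U)
z(-4, 12)*(X(3) - 103) = (24 + 6*(-4))*((-1 + 3² - 5*3) - 103) = (24 - 24)*((-1 + 9 - 15) - 103) = 0*(-7 - 103) = 0*(-110) = 0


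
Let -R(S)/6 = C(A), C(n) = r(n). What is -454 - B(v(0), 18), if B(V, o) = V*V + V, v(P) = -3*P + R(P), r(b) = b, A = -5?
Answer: -1384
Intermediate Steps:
C(n) = n
R(S) = 30 (R(S) = -6*(-5) = 30)
v(P) = 30 - 3*P (v(P) = -3*P + 30 = 30 - 3*P)
B(V, o) = V + V**2 (B(V, o) = V**2 + V = V + V**2)
-454 - B(v(0), 18) = -454 - (30 - 3*0)*(1 + (30 - 3*0)) = -454 - (30 + 0)*(1 + (30 + 0)) = -454 - 30*(1 + 30) = -454 - 30*31 = -454 - 1*930 = -454 - 930 = -1384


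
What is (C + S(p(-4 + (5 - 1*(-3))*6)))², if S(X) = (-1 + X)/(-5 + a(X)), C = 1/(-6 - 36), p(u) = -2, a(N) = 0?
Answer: 14641/44100 ≈ 0.33200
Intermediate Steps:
C = -1/42 (C = 1/(-42) = -1/42 ≈ -0.023810)
S(X) = ⅕ - X/5 (S(X) = (-1 + X)/(-5 + 0) = (-1 + X)/(-5) = (-1 + X)*(-⅕) = ⅕ - X/5)
(C + S(p(-4 + (5 - 1*(-3))*6)))² = (-1/42 + (⅕ - ⅕*(-2)))² = (-1/42 + (⅕ + ⅖))² = (-1/42 + ⅗)² = (121/210)² = 14641/44100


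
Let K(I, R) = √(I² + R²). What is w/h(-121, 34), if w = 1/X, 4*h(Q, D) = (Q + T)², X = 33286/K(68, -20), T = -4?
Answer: 8*√314/260046875 ≈ 5.4513e-7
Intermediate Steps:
X = 16643*√314/628 (X = 33286/(√(68² + (-20)²)) = 33286/(√(4624 + 400)) = 33286/(√5024) = 33286/((4*√314)) = 33286*(√314/1256) = 16643*√314/628 ≈ 469.61)
h(Q, D) = (-4 + Q)²/4 (h(Q, D) = (Q - 4)²/4 = (-4 + Q)²/4)
w = 2*√314/16643 (w = 1/(16643*√314/628) = 2*√314/16643 ≈ 0.0021294)
w/h(-121, 34) = (2*√314/16643)/(((-4 - 121)²/4)) = (2*√314/16643)/(((¼)*(-125)²)) = (2*√314/16643)/(((¼)*15625)) = (2*√314/16643)/(15625/4) = (2*√314/16643)*(4/15625) = 8*√314/260046875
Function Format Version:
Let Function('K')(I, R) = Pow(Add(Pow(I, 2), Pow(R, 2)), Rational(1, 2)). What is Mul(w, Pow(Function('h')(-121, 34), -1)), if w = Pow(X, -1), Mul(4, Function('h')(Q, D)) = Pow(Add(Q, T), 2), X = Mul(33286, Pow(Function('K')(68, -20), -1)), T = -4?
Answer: Mul(Rational(8, 260046875), Pow(314, Rational(1, 2))) ≈ 5.4513e-7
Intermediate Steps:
X = Mul(Rational(16643, 628), Pow(314, Rational(1, 2))) (X = Mul(33286, Pow(Pow(Add(Pow(68, 2), Pow(-20, 2)), Rational(1, 2)), -1)) = Mul(33286, Pow(Pow(Add(4624, 400), Rational(1, 2)), -1)) = Mul(33286, Pow(Pow(5024, Rational(1, 2)), -1)) = Mul(33286, Pow(Mul(4, Pow(314, Rational(1, 2))), -1)) = Mul(33286, Mul(Rational(1, 1256), Pow(314, Rational(1, 2)))) = Mul(Rational(16643, 628), Pow(314, Rational(1, 2))) ≈ 469.61)
Function('h')(Q, D) = Mul(Rational(1, 4), Pow(Add(-4, Q), 2)) (Function('h')(Q, D) = Mul(Rational(1, 4), Pow(Add(Q, -4), 2)) = Mul(Rational(1, 4), Pow(Add(-4, Q), 2)))
w = Mul(Rational(2, 16643), Pow(314, Rational(1, 2))) (w = Pow(Mul(Rational(16643, 628), Pow(314, Rational(1, 2))), -1) = Mul(Rational(2, 16643), Pow(314, Rational(1, 2))) ≈ 0.0021294)
Mul(w, Pow(Function('h')(-121, 34), -1)) = Mul(Mul(Rational(2, 16643), Pow(314, Rational(1, 2))), Pow(Mul(Rational(1, 4), Pow(Add(-4, -121), 2)), -1)) = Mul(Mul(Rational(2, 16643), Pow(314, Rational(1, 2))), Pow(Mul(Rational(1, 4), Pow(-125, 2)), -1)) = Mul(Mul(Rational(2, 16643), Pow(314, Rational(1, 2))), Pow(Mul(Rational(1, 4), 15625), -1)) = Mul(Mul(Rational(2, 16643), Pow(314, Rational(1, 2))), Pow(Rational(15625, 4), -1)) = Mul(Mul(Rational(2, 16643), Pow(314, Rational(1, 2))), Rational(4, 15625)) = Mul(Rational(8, 260046875), Pow(314, Rational(1, 2)))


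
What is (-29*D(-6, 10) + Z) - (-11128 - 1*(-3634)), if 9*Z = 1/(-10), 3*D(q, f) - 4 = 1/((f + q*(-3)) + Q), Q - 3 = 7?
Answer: 6374083/855 ≈ 7455.1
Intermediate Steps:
Q = 10 (Q = 3 + 7 = 10)
D(q, f) = 4/3 + 1/(3*(10 + f - 3*q)) (D(q, f) = 4/3 + 1/(3*((f + q*(-3)) + 10)) = 4/3 + 1/(3*((f - 3*q) + 10)) = 4/3 + 1/(3*(10 + f - 3*q)))
Z = -1/90 (Z = (⅑)/(-10) = (⅑)*(-⅒) = -1/90 ≈ -0.011111)
(-29*D(-6, 10) + Z) - (-11128 - 1*(-3634)) = (-29*(41 - 12*(-6) + 4*10)/(3*(10 + 10 - 3*(-6))) - 1/90) - (-11128 - 1*(-3634)) = (-29*(41 + 72 + 40)/(3*(10 + 10 + 18)) - 1/90) - (-11128 + 3634) = (-29*153/(3*38) - 1/90) - 1*(-7494) = (-29*153/(3*38) - 1/90) + 7494 = (-29*51/38 - 1/90) + 7494 = (-1479/38 - 1/90) + 7494 = -33287/855 + 7494 = 6374083/855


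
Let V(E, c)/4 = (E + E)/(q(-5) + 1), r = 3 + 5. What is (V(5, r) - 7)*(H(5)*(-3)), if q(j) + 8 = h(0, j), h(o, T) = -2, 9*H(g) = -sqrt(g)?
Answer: -103*sqrt(5)/27 ≈ -8.5302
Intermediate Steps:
H(g) = -sqrt(g)/9 (H(g) = (-sqrt(g))/9 = -sqrt(g)/9)
r = 8
q(j) = -10 (q(j) = -8 - 2 = -10)
V(E, c) = -8*E/9 (V(E, c) = 4*((E + E)/(-10 + 1)) = 4*((2*E)/(-9)) = 4*((2*E)*(-1/9)) = 4*(-2*E/9) = -8*E/9)
(V(5, r) - 7)*(H(5)*(-3)) = (-8/9*5 - 7)*(-sqrt(5)/9*(-3)) = (-40/9 - 7)*(sqrt(5)/3) = -103*sqrt(5)/27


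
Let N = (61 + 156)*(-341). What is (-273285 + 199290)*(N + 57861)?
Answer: 1193983320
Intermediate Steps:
N = -73997 (N = 217*(-341) = -73997)
(-273285 + 199290)*(N + 57861) = (-273285 + 199290)*(-73997 + 57861) = -73995*(-16136) = 1193983320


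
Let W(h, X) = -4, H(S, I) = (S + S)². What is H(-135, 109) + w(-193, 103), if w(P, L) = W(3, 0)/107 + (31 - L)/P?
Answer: 1505464832/20651 ≈ 72900.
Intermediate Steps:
H(S, I) = 4*S² (H(S, I) = (2*S)² = 4*S²)
w(P, L) = -4/107 + (31 - L)/P
H(-135, 109) + w(-193, 103) = 4*(-135)² + (31 - 1*103 - 4/107*(-193))/(-193) = 4*18225 - (31 - 103 + 772/107)/193 = 72900 - 1/193*(-6932/107) = 72900 + 6932/20651 = 1505464832/20651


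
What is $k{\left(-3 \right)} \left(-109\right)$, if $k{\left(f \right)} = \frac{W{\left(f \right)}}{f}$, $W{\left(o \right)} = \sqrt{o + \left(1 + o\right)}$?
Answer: $\frac{109 i \sqrt{5}}{3} \approx 81.244 i$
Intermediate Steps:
$W{\left(o \right)} = \sqrt{1 + 2 o}$
$k{\left(f \right)} = \frac{\sqrt{1 + 2 f}}{f}$
$k{\left(-3 \right)} \left(-109\right) = \frac{\sqrt{1 + 2 \left(-3\right)}}{-3} \left(-109\right) = - \frac{\sqrt{1 - 6}}{3} \left(-109\right) = - \frac{\sqrt{-5}}{3} \left(-109\right) = - \frac{i \sqrt{5}}{3} \left(-109\right) = \frac{109 i \sqrt{5}}{3}$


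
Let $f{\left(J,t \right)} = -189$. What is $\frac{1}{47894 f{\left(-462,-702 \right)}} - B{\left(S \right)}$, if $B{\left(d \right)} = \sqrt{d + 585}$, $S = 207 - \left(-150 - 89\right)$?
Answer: $- \frac{1}{9051966} - \sqrt{1031} \approx -32.109$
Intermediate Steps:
$S = 446$ ($S = 207 - \left(-150 - 89\right) = 207 - -239 = 207 + 239 = 446$)
$B{\left(d \right)} = \sqrt{585 + d}$
$\frac{1}{47894 f{\left(-462,-702 \right)}} - B{\left(S \right)} = \frac{1}{47894 \left(-189\right)} - \sqrt{585 + 446} = \frac{1}{47894} \left(- \frac{1}{189}\right) - \sqrt{1031} = - \frac{1}{9051966} - \sqrt{1031}$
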